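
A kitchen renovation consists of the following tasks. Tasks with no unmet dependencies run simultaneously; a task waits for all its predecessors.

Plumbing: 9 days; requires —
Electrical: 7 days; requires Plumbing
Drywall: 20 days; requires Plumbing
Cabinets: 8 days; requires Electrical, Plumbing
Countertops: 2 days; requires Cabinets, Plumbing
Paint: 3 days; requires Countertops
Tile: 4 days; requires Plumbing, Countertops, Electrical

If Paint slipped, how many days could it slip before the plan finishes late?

1

Critical path: Plumbing→Electrical→Cabinets→Countertops→Tile = 9+7+8+2+4 = 30, so the finish is 30 days.
The longest chain containing Paint totals 29 days.
Slack of Paint = 27 − 26 = 1 day.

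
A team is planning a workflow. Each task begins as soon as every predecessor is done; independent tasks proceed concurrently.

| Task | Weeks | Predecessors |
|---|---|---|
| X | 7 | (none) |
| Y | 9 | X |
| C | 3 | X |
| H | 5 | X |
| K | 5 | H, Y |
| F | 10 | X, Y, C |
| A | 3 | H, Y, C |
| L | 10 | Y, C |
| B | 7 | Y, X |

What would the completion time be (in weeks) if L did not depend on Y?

Before: longest chain X→Y→F = 7+9+10 = 26, finish 26.
Without Y→L, L's earliest start moves from 16 to 10.
The longest chain is now X→Y→F = 7+9+10 = 26, so the workflow takes 26 weeks.

26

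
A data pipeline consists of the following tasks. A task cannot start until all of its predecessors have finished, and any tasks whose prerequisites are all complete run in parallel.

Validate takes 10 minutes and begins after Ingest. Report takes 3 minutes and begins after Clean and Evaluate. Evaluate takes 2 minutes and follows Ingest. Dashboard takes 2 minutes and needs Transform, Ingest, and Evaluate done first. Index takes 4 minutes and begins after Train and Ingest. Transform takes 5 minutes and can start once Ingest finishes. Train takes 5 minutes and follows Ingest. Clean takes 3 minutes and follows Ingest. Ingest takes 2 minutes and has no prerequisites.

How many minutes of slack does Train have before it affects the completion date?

Critical path: Ingest→Validate = 2+10 = 12, so the finish is 12 minutes.
Train finishes as early as 7 and must finish by 8.
So Train can slip 8 − 7 = 1 minute.

1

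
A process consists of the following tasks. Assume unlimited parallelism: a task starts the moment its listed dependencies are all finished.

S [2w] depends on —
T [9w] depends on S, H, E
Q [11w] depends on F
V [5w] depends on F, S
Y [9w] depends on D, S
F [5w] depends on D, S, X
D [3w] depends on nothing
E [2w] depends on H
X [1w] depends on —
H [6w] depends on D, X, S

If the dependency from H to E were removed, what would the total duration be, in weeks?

Before: longest chain D→H→E→T = 3+6+2+9 = 20, finish 20.
Without H→E, E's earliest start moves from 9 to 0.
After: D→F→Q = 3+5+11 = 19 → 19 weeks.

19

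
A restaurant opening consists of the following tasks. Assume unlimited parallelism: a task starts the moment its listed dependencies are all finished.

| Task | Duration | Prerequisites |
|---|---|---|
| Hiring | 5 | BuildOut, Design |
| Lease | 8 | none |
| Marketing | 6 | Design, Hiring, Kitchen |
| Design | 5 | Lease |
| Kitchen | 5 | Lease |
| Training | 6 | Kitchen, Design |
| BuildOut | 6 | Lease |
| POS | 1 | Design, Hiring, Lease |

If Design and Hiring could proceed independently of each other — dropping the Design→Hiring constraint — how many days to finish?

25

With the dependency in place, Lease→BuildOut→Hiring→Marketing = 8+6+5+6 = 25 sets the finish at 25 days.
Dropping Design→Hiring doesn't change Hiring's earliest start (14); another predecessor still binds.
New critical path: Lease→BuildOut→Hiring→Marketing = 8+6+5+6 = 25 ⇒ 25 days.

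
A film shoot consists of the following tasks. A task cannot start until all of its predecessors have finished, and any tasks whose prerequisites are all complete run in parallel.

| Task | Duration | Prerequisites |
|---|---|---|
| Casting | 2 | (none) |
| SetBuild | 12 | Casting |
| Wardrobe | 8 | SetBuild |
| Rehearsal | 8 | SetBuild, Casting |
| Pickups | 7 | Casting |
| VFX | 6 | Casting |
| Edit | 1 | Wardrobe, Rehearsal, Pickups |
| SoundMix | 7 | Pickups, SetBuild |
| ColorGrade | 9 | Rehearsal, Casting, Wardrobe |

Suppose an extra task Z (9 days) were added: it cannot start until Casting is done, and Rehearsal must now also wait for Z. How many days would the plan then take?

Originally the plan takes 31 days.
With Z inserted, Rehearsal now waits for max(SetBuild, Casting, Z).
New critical path: Casting→SetBuild→Wardrobe→ColorGrade = 2+12+8+9 = 31 ⇒ 31 days.

31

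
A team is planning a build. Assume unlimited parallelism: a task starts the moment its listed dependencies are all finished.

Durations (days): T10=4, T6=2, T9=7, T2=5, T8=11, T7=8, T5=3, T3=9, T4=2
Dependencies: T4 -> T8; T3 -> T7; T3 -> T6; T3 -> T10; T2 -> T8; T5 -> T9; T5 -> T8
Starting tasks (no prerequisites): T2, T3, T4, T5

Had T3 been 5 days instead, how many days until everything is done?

Critical path before the change: T3→T7 = 9+8 = 17 giving 17 days.
T3 lies on that path, so at 5 days the path becomes 13 days.
The binding chain switches to T2→T8 = 5+11 = 16; finish 16 days.

16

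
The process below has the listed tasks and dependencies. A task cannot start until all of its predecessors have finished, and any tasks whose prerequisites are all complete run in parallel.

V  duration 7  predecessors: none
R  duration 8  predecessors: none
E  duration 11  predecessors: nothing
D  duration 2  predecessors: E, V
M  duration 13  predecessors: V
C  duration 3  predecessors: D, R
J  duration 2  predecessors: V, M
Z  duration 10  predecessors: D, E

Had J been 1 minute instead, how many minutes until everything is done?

23

Baseline: E→D→Z = 11+2+10 = 23 → 23 minutes.
J is off the critical path — its longest chain is 22 minutes, giving 1 of slack.
No other chain overtakes it, so the finish is 23 minutes.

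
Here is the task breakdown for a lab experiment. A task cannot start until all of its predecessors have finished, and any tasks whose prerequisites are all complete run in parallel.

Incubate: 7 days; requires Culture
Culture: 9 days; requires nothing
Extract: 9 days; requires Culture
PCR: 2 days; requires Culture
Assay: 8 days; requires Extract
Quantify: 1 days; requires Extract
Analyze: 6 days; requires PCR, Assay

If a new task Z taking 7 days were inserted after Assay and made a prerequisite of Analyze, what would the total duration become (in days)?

Originally the plan takes 32 days.
With Z inserted, Analyze now waits for max(PCR, Assay, Z).
New critical path: Culture→Extract→Assay→Z→Analyze = 9+9+8+7+6 = 39 ⇒ 39 days.

39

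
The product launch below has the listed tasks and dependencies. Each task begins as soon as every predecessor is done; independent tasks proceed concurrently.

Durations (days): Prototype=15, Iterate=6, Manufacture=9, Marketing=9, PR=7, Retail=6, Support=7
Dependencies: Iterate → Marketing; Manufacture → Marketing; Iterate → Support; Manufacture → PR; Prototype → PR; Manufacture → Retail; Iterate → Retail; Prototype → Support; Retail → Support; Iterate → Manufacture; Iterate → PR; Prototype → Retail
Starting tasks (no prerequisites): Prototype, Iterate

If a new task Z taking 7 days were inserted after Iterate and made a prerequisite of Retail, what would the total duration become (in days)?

28

Originally the schedule takes 28 days.
With Z inserted, Retail now waits for max(Iterate, Manufacture, Prototype, Z).
New critical path: Prototype→Retail→Support = 15+6+7 = 28 ⇒ 28 days.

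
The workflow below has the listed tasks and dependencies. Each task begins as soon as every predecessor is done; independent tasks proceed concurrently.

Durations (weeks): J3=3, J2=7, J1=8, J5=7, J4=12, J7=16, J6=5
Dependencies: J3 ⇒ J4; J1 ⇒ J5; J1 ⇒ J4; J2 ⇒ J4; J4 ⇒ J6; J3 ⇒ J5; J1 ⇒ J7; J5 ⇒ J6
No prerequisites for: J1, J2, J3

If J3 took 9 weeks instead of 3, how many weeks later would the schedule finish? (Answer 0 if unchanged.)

The binding path is J1→J4→J6 = 8+12+5 = 25; finish at 25 weeks.
J3 is off the critical path — its longest chain is 20 weeks, giving 5 of slack.
The binding chain switches to J3→J4→J6 = 9+12+5 = 26; finish 26 weeks.
Change in finish: 26 − 25 = +1 weeks.

1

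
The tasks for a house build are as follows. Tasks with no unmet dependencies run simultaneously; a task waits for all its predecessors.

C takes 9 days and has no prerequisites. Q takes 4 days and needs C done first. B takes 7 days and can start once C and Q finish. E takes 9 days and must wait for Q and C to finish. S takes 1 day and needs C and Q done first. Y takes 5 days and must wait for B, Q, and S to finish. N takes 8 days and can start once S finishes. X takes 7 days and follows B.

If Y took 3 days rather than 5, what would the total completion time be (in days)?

As given, the longest chain is C→Q→B→X = 9+4+7+7 = 27, so the finish is 27 days.
Y is off the critical path — its longest chain is 25 days, giving 2 of slack.
No other chain overtakes it, so the finish is 27 days.

27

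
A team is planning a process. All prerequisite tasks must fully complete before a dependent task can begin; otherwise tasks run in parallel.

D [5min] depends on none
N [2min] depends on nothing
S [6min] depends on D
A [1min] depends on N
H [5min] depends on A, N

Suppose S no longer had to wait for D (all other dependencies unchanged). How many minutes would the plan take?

8

Original critical path: D→S = 5+6 = 11 ⇒ 11 minutes.
Without D→S, S's earliest start moves from 5 to 0.
New critical path: N→A→H = 2+1+5 = 8 ⇒ 8 minutes.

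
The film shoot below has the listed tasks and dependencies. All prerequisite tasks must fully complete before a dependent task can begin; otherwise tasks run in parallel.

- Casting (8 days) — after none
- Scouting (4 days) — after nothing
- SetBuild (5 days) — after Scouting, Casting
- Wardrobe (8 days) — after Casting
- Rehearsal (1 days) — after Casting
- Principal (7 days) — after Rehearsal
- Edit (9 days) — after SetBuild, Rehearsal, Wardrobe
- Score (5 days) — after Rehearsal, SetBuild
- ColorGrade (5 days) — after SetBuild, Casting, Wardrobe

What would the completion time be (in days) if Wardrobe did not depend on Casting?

22

With the dependency in place, Casting→Wardrobe→Edit = 8+8+9 = 25 sets the finish at 25 days.
Without Casting→Wardrobe, Wardrobe's earliest start moves from 8 to 0.
The longest chain is now Casting→SetBuild→Edit = 8+5+9 = 22, so the schedule takes 22 days.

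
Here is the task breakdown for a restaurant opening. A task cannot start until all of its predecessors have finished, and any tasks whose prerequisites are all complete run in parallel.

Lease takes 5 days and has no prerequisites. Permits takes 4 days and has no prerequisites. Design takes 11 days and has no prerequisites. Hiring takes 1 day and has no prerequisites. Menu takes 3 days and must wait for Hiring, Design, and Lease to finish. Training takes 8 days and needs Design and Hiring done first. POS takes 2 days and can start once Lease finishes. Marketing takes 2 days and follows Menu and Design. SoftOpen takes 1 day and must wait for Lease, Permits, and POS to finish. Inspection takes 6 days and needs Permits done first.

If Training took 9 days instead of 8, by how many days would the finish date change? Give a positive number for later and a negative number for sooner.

1

Baseline: Design→Training = 11+8 = 19 → 19 days.
Training lies on that path, so at 9 days the path becomes 20 days.
The critical path is still Design→Training; finish is now 20 days.
Change in finish: 20 − 19 = +1 days.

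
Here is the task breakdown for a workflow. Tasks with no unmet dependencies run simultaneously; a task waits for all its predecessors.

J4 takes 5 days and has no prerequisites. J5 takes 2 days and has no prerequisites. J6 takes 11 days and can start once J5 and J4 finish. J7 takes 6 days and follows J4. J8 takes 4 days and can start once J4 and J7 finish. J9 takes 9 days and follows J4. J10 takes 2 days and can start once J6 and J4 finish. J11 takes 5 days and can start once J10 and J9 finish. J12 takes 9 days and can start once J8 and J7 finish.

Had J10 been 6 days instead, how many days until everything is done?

The binding path is J4→J7→J8→J12 = 5+6+4+9 = 24; finish at 24 days.
The longest path through J10 is only 23 days, so J10 has float 1.
Now J4→J6→J10→J11 = 5+11+6+5 = 27 is longest, so the finish becomes 27 days.

27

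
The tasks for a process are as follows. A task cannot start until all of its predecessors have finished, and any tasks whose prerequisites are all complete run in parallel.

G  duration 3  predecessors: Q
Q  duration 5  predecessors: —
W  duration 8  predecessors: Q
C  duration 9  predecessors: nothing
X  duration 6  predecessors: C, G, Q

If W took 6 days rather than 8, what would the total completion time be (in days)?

15

As given, the longest chain is C→X = 9+6 = 15, so the finish is 15 days.
The longest path through W is only 13 days, so W has float 2.
That remains the longest chain; total 15 days.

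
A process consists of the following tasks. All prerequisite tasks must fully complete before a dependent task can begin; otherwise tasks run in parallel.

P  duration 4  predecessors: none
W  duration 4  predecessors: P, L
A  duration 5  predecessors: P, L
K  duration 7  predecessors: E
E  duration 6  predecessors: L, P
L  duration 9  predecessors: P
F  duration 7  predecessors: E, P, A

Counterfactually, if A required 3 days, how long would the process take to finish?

Actual critical path: P→L→E→F = 4+9+6+7 = 26 ⇒ 26 days.
The longest path through A is only 25 days, so A has float 1.
The critical path is still P→L→E→F; finish is now 26 days.

26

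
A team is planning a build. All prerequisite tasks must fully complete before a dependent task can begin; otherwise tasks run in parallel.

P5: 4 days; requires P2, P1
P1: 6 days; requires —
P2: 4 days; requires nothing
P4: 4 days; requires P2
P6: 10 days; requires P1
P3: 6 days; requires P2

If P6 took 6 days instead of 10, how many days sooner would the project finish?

As given, the longest chain is P1→P6 = 6+10 = 16, so the finish is 16 days.
P6 lies on that path, so at 6 days the path becomes 12 days.
That remains the longest chain; total 12 days.
Change in finish: 12 − 16 = -4 days.

4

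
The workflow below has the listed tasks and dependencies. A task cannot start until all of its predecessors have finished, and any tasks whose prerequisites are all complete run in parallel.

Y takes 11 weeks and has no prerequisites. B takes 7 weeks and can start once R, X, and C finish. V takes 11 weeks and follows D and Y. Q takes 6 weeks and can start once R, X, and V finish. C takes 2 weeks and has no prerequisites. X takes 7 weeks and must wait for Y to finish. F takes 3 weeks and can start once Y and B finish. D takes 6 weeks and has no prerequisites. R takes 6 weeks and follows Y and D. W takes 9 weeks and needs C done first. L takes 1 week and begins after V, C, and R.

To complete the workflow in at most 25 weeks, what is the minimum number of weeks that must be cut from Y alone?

Current finish: 28 weeks; target: 25.
Y is on every critical path, so each week cut from Y cuts the finish by one (this holds down to a finish of 23).
Need 28 − 25 = 3 weeks off Y → Y becomes 8 weeks, finish becomes 25.

3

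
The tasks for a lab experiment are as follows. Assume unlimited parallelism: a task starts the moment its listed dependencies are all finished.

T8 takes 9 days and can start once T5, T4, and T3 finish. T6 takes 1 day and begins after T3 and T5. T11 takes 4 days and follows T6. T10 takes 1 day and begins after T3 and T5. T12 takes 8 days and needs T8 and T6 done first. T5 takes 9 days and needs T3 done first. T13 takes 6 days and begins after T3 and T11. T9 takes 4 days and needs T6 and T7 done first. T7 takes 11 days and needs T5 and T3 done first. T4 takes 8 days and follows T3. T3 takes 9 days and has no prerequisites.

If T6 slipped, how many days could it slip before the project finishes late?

T3→T5→T8→T12 = 9+9+9+8 = 35 sets the makespan at 35 days.
T6 finishes as early as 19 and must finish by 25.
So T6 can slip 25 − 19 = 6 days.

6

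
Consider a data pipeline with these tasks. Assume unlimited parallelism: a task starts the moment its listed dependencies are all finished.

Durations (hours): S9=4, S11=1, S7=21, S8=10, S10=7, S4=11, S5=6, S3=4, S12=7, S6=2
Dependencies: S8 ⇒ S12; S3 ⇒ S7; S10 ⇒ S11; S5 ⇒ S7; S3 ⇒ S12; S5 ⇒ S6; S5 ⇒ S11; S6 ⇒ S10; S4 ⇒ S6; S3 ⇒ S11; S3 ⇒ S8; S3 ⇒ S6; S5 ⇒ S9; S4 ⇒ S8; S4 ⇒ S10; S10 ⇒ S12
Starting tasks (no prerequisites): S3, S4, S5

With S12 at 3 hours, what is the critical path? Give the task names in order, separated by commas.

The binding path is S4→S8→S12 = 11+10+7 = 28; finish at 28 hours.
S12 is on the critical path; changing it to 3 makes that path 24 hours.
New critical path: S5→S7 = 6+21 = 27 ⇒ 27 hours.

S5, S7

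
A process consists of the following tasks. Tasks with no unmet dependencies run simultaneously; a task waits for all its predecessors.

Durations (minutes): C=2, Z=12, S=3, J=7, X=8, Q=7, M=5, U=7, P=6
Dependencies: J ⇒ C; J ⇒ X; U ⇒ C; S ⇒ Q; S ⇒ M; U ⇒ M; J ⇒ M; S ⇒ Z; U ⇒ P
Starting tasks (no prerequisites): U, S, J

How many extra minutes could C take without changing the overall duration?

The longest chain is S→Z = 3+12 = 15; overall finish 15 minutes.
Longest path through C: 9 minutes (earliest finish 9, latest finish 15).
So C can slip 15 − 9 = 6 minutes.

6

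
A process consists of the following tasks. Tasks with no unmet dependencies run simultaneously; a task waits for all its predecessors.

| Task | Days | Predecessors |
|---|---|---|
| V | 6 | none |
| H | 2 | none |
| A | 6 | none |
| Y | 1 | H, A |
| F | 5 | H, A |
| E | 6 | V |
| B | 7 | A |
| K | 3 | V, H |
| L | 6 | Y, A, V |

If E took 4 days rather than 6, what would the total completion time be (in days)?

Critical path before the change: A→Y→L = 6+1+6 = 13 giving 13 days.
E is off the critical path — its longest chain is 12 days, giving 1 of slack.
That remains the longest chain; total 13 days.

13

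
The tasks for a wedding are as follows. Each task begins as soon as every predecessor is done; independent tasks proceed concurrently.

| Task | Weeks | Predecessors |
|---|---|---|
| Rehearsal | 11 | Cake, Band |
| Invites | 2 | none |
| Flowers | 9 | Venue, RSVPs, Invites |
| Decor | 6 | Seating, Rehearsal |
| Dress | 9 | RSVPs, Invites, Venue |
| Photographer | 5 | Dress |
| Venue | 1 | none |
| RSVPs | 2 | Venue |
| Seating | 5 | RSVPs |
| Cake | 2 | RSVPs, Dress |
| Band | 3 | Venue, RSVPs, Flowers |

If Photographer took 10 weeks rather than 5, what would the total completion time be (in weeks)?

32

Baseline: Venue→RSVPs→Flowers→Band→Rehearsal→Decor = 1+2+9+3+11+6 = 32 → 32 weeks.
Photographer is off the critical path — its longest chain is 17 weeks, giving 15 of slack.
The critical path is still Venue→RSVPs→Flowers→Band→Rehearsal→Decor; finish is now 32 weeks.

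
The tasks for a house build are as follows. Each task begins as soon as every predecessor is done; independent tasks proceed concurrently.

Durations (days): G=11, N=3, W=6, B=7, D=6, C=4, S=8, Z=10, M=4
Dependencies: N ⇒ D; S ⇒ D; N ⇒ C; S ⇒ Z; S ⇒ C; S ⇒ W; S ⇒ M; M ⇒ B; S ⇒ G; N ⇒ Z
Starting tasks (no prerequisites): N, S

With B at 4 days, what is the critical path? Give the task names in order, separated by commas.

Actual critical path: S→M→B = 8+4+7 = 19 ⇒ 19 days.
B is on the critical path; changing it to 4 makes that path 16 days.
The binding chain switches to S→G = 8+11 = 19; finish 19 days.

S, G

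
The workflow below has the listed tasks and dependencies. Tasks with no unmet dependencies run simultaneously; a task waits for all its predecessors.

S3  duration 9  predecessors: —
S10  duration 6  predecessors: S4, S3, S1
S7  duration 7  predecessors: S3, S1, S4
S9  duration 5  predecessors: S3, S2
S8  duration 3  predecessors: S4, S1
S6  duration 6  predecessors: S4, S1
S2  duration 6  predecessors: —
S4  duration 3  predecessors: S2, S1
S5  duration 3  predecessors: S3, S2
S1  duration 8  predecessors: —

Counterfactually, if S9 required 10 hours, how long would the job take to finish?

19

Baseline: S1→S4→S7 = 8+3+7 = 18 → 18 hours.
S9 is off the critical path — its longest chain is 14 hours, giving 4 of slack.
The binding chain switches to S3→S9 = 9+10 = 19; finish 19 hours.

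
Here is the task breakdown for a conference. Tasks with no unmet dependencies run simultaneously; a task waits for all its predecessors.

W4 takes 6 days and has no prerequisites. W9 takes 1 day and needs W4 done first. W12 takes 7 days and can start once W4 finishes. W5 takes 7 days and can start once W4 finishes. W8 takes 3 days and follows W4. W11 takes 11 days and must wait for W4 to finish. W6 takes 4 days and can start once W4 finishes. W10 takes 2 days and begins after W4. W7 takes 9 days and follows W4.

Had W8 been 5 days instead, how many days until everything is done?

17

Critical path before the change: W4→W11 = 6+11 = 17 giving 17 days.
The longest path through W8 is only 9 days, so W8 has float 8.
No other chain overtakes it, so the finish is 17 days.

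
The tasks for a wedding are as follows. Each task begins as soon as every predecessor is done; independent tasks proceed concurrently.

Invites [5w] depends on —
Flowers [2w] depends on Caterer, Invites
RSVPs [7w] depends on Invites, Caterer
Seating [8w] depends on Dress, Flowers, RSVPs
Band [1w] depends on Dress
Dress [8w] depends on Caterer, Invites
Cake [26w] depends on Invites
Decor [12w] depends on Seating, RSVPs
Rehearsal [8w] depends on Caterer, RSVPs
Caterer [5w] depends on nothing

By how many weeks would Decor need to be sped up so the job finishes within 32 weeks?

Current finish: 33 weeks; target: 32.
Decor is on every critical path, so each week cut from Decor cuts the finish by one (this holds down to a finish of 31).
Need 33 − 32 = 1 week off Decor → Decor becomes 11 weeks, finish becomes 32.

1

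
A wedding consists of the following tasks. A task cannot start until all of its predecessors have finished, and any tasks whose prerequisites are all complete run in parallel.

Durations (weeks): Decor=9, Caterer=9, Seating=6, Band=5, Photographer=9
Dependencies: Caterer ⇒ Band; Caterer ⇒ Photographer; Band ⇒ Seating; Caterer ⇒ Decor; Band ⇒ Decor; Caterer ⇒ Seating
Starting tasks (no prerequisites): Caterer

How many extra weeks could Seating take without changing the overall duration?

The longest chain is Caterer→Band→Decor = 9+5+9 = 23; overall finish 23 weeks.
The longest chain containing Seating totals 20 weeks.
Float = 23 − 20 = 3.

3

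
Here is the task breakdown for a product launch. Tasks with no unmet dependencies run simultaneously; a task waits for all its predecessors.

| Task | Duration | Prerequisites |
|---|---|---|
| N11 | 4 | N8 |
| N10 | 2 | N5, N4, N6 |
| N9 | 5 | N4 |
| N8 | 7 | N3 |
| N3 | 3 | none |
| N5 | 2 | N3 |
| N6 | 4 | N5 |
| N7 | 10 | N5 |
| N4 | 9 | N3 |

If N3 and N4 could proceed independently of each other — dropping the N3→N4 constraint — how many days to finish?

Original critical path: N3→N4→N9 = 3+9+5 = 17 ⇒ 17 days.
Without N3→N4, N4's earliest start moves from 3 to 0.
New critical path: N3→N5→N7 = 3+2+10 = 15 ⇒ 15 days.

15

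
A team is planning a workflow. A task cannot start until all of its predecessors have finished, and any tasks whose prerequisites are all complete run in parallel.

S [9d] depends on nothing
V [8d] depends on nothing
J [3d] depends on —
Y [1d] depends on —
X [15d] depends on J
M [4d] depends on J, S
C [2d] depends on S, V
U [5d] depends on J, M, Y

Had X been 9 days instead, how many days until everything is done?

18

Actual critical path: J→X = 3+15 = 18 ⇒ 18 days.
X is on the critical path; changing it to 9 makes that path 12 days.
Now S→M→U = 9+4+5 = 18 is longest, so the finish becomes 18 days.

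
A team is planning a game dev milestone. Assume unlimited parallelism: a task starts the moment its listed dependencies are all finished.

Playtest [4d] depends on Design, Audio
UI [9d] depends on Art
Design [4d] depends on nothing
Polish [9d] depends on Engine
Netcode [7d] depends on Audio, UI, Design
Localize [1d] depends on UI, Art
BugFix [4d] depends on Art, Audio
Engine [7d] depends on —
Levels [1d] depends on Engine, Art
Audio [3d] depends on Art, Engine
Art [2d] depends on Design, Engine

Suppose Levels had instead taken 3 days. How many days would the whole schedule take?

25

The binding path is Engine→Art→UI→Netcode = 7+2+9+7 = 25; finish at 25 days.
Levels has 15 days of float (longest path through it is 10).
That remains the longest chain; total 25 days.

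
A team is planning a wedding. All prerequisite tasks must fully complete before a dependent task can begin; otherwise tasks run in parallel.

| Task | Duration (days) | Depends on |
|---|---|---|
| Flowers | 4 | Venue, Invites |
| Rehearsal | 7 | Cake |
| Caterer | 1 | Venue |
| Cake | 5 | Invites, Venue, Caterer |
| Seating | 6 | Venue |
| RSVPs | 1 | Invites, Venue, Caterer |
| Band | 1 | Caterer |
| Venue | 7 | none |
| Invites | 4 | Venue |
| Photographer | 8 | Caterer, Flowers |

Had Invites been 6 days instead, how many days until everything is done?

Actual critical path: Venue→Invites→Flowers→Photographer = 7+4+4+8 = 23 ⇒ 23 days.
Invites is on the critical path; changing it to 6 makes that path 25 days.
The critical path is still Venue→Invites→Flowers→Photographer; finish is now 25 days.

25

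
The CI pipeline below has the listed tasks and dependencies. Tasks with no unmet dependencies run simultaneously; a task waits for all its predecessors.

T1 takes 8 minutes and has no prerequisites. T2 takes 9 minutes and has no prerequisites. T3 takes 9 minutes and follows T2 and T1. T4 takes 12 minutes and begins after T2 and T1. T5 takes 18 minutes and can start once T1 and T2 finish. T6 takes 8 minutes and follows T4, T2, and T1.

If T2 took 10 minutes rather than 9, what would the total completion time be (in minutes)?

Baseline: T2→T4→T6 = 9+12+8 = 29 → 29 minutes.
T2 is on the critical path; changing it to 10 makes that path 30 minutes.
The critical path is still T2→T4→T6; finish is now 30 minutes.

30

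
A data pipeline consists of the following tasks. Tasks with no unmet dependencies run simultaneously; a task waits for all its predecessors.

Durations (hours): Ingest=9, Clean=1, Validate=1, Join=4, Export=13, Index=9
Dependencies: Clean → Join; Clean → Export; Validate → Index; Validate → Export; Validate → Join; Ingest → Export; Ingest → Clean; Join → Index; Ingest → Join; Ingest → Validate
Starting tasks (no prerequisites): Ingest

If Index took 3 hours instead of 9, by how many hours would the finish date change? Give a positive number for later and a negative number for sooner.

Critical path before the change: Ingest→Clean→Join→Index = 9+1+4+9 = 23 giving 23 hours.
Since Index is critical, the -6 change carries straight to that chain (now 17 hours).
The binding chain switches to Ingest→Clean→Export = 9+1+13 = 23; finish 23 hours.
Change in finish: 23 − 23 = +0 hours.

0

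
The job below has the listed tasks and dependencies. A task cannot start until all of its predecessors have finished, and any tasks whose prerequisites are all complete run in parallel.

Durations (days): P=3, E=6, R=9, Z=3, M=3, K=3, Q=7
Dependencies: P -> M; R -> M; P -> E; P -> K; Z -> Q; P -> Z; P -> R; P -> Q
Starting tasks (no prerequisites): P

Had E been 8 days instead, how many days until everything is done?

15

Critical path before the change: P→R→M = 3+9+3 = 15 giving 15 days.
The longest path through E is only 9 days, so E has float 6.
That remains the longest chain; total 15 days.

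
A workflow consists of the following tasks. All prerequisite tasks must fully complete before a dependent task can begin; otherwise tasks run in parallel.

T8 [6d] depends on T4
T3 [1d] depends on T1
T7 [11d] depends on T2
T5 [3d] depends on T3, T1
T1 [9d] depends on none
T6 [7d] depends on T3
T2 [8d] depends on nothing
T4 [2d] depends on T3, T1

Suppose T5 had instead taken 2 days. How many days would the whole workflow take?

Baseline: T2→T7 = 8+11 = 19 → 19 days.
T5 has 6 days of float (longest path through it is 13).
That remains the longest chain; total 19 days.

19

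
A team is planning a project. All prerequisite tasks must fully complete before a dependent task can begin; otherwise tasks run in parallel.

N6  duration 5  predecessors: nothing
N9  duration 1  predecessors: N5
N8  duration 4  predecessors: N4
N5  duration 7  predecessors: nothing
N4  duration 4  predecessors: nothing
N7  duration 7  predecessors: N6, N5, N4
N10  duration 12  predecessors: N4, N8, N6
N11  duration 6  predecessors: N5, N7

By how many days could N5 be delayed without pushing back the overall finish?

0

Critical path: N4→N8→N10 = 4+4+12 = 20, so the finish is 20 days.
Longest path through N5: 20 days (earliest finish 7, latest finish 7).
Float = 20 − 20 = 0.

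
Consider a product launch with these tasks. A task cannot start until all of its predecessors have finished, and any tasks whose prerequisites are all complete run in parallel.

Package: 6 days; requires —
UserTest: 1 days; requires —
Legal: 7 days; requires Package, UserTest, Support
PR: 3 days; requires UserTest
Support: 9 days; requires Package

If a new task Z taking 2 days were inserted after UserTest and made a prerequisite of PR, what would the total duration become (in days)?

22

Originally the plan takes 22 days.
With Z inserted, PR now waits for max(UserTest, Z).
New critical path: Package→Support→Legal = 6+9+7 = 22 ⇒ 22 days.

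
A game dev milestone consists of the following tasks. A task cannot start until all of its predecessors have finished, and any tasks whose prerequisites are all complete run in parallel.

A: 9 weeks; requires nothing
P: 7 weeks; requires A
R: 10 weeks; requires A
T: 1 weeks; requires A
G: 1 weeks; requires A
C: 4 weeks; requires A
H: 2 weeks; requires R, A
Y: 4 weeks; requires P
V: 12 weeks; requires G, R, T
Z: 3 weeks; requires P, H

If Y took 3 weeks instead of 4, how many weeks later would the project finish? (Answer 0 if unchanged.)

0

Baseline: A→R→V = 9+10+12 = 31 → 31 weeks.
Y is off the critical path — its longest chain is 20 weeks, giving 11 of slack.
That remains the longest chain; total 31 weeks.
Change in finish: 31 − 31 = +0 weeks.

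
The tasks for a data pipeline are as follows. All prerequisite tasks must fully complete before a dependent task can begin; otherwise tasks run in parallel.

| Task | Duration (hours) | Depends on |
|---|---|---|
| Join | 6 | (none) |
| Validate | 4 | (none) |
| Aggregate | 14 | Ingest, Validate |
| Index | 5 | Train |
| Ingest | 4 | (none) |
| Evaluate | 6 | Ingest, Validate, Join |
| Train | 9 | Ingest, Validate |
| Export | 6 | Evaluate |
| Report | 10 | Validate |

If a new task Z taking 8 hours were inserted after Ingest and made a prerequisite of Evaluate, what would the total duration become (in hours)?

Originally the project takes 18 hours.
With Z inserted, Evaluate now waits for max(Ingest, Validate, Join, Z).
New critical path: Ingest→Z→Evaluate→Export = 4+8+6+6 = 24 ⇒ 24 hours.

24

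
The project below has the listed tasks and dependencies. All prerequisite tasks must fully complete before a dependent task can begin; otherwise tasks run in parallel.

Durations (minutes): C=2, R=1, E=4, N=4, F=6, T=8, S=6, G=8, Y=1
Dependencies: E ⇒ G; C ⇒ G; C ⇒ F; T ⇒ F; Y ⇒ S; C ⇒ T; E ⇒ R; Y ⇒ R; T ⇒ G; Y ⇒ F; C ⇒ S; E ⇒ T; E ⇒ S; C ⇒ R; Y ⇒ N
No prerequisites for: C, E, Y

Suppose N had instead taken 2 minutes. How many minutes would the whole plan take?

As given, the longest chain is E→T→G = 4+8+8 = 20, so the finish is 20 minutes.
N has 15 minutes of float (longest path through it is 5).
That remains the longest chain; total 20 minutes.

20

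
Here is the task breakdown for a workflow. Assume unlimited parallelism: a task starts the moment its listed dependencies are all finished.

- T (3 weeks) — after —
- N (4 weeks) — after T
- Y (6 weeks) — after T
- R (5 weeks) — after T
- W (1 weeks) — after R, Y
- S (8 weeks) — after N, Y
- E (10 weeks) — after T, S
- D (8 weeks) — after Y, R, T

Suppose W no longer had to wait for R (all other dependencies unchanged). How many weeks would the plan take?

Before: longest chain T→Y→S→E = 3+6+8+10 = 27, finish 27.
Dropping R→W doesn't change W's earliest start (9); another predecessor still binds.
The longest chain is now T→Y→S→E = 3+6+8+10 = 27, so the plan takes 27 weeks.

27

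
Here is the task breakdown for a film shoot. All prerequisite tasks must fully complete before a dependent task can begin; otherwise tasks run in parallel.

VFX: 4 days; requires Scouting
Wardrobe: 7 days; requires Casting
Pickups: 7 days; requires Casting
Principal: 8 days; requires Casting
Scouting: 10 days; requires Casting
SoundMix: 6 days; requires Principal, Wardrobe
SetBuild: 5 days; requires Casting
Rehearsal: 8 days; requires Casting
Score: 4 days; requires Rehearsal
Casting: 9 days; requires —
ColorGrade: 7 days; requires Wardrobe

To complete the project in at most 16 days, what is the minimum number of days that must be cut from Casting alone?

Current finish: 23 days; target: 16.
Casting is on every critical path, so each day cut from Casting cuts the finish by one (this holds down to a finish of 15).
Need 23 − 16 = 7 days off Casting → Casting becomes 2 days, finish becomes 16.

7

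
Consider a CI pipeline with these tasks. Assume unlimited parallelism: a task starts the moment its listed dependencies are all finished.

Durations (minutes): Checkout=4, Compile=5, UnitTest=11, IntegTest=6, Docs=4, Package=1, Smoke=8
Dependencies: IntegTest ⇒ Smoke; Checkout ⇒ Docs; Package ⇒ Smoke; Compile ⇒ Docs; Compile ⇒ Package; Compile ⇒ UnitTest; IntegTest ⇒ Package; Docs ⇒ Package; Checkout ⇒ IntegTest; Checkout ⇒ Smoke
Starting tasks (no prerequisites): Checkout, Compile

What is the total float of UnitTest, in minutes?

The longest chain is Checkout→IntegTest→Package→Smoke = 4+6+1+8 = 19; overall finish 19 minutes.
Longest path through UnitTest: 16 minutes (earliest finish 16, latest finish 19).
So UnitTest can slip 19 − 16 = 3 minutes.

3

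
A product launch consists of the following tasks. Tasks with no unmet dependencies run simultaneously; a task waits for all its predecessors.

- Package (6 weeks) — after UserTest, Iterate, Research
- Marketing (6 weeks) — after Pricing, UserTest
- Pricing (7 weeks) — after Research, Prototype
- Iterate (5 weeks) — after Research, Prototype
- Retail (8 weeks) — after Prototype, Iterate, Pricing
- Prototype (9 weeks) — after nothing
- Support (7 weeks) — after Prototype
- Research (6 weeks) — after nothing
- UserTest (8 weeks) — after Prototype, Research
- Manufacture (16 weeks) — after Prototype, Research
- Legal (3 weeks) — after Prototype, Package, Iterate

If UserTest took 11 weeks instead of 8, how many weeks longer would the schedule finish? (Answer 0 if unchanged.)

The binding path is Prototype→UserTest→Package→Legal = 9+8+6+3 = 26; finish at 26 weeks.
UserTest is on the critical path; changing it to 11 makes that path 29 weeks.
No other chain overtakes it, so the finish is 29 weeks.
Change in finish: 29 − 26 = +3 weeks.

3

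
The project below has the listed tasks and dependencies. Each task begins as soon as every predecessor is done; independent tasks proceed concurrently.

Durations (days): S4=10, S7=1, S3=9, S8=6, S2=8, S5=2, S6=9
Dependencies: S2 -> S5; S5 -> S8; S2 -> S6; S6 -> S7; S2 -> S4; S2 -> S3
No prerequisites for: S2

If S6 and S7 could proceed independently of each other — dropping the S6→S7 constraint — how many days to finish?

With the dependency in place, S2→S4 = 8+10 = 18 sets the finish at 18 days.
Without S6→S7, S7's earliest start moves from 17 to 0.
New critical path: S2→S4 = 8+10 = 18 ⇒ 18 days.

18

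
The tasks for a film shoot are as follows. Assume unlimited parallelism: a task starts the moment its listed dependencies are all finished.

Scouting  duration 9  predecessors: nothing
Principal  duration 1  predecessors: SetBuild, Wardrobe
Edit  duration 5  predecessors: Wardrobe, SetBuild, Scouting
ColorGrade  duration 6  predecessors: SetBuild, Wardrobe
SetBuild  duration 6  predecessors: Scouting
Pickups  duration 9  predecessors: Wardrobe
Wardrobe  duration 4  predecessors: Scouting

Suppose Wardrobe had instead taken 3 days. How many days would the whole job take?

21

The binding path is Scouting→Wardrobe→Pickups = 9+4+9 = 22; finish at 22 days.
Since Wardrobe is critical, the -1 change carries straight to that chain (now 21 days).
Now Scouting→SetBuild→ColorGrade = 9+6+6 = 21 is longest, so the finish becomes 21 days.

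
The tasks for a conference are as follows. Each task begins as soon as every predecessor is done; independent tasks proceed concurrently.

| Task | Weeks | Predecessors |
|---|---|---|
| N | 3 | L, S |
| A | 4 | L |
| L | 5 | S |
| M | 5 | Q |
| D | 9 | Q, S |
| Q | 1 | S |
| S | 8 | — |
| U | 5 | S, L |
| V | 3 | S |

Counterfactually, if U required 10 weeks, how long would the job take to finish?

Critical path before the change: S→L→U = 8+5+5 = 18 giving 18 weeks.
Since U is critical, the +5 change carries straight to that chain (now 23 weeks).
That remains the longest chain; total 23 weeks.

23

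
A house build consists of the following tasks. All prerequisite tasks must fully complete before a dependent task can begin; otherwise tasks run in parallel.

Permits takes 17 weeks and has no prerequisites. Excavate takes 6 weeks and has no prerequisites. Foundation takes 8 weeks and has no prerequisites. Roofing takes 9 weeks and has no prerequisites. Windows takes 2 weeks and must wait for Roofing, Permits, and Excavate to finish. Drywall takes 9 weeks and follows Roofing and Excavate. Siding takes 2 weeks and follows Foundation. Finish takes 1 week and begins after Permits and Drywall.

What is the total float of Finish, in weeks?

0

The longest chain is Permits→Windows = 17+2 = 19; overall finish 19 weeks.
Finish finishes as early as 19 and must finish by 19.
Float = 19 − 19 = 0.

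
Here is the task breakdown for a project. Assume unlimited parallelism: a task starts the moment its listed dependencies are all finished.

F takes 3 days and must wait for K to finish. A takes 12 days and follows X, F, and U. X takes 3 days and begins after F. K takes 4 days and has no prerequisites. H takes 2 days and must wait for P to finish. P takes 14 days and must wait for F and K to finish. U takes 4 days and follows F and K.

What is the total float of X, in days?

1

K→F→U→A = 4+3+4+12 = 23 sets the makespan at 23 days.
Longest path through X: 22 days (earliest finish 10, latest finish 11).
So X can slip 11 − 10 = 1 day.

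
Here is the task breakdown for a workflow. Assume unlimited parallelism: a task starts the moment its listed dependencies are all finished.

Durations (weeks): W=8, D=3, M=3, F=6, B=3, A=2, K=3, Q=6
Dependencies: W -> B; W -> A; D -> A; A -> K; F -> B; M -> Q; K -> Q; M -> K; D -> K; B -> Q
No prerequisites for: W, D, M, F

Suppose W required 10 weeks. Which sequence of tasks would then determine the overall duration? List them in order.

W, A, K, Q

Baseline: W→A→K→Q = 8+2+3+6 = 19 → 19 weeks.
W lies on that path, so at 10 weeks the path becomes 21 weeks.
No other chain overtakes it, so the finish is 21 weeks.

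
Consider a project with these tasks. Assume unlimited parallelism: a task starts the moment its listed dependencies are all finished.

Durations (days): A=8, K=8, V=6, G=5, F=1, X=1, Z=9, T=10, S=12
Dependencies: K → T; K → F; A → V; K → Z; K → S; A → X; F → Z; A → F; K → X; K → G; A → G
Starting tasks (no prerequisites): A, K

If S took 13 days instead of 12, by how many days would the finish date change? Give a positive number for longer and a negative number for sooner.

Baseline: K→S = 8+12 = 20 → 20 days.
S is on the critical path; changing it to 13 makes that path 21 days.
That remains the longest chain; total 21 days.
Change in finish: 21 − 20 = +1 days.

1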